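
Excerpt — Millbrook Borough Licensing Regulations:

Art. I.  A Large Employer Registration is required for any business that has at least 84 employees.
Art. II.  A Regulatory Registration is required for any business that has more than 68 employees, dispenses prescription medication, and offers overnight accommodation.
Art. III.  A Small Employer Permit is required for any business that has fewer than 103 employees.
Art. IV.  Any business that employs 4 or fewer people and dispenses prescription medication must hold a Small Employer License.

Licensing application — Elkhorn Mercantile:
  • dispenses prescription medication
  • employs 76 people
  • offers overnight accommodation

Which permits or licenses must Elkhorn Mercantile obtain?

Art. I. employees 76 < 84 → Large Employer Registration not required.
Art. II. employees 76 > 68; dispenses prescription medication; offers overnight accommodation → Regulatory Registration required.
Art. III. employees 76 < 103 → Small Employer Permit required.
Art. IV. employees 76 > 4; dispenses prescription medication → Small Employer License not required.

Regulatory Registration, Small Employer Permit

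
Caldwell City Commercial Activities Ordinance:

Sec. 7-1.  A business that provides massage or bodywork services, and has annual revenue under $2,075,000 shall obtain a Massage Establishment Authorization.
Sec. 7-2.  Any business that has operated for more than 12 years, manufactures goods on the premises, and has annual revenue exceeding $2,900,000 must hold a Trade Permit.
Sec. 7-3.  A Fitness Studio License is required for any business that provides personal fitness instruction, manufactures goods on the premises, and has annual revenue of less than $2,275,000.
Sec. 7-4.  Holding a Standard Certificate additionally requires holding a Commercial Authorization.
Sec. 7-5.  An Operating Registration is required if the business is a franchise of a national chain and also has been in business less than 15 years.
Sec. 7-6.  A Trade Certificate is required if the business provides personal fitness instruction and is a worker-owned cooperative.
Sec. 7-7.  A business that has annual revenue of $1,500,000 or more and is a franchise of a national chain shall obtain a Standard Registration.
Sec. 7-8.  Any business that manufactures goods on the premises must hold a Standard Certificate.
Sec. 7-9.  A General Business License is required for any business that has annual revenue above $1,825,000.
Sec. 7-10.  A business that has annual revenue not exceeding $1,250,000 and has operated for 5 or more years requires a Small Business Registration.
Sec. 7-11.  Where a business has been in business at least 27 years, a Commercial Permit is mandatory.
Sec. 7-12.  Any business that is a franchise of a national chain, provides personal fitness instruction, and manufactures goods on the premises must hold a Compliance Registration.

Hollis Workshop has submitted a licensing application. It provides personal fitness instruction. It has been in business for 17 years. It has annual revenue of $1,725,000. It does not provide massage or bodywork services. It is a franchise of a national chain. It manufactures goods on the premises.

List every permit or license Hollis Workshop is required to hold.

Commercial Authorization, Compliance Registration, Fitness Studio License, Standard Certificate, Standard Registration

Sec. 7-1. does not provide massage or bodywork services; revenue $1,725,000 < $2,075,000 → Massage Establishment Authorization not required.
Sec. 7-2. years in business 17 > 12; manufactures goods on the premises; revenue $1,725,000 ≤ $2,900,000 → Trade Permit not required.
Sec. 7-3. provides personal fitness instruction; manufactures goods on the premises; revenue $1,725,000 < $2,275,000 → Fitness Studio License required.
Sec. 7-4. Standard Certificate is required → Commercial Authorization also required.
Sec. 7-5. is a franchise of a national chain; years in business 17 ≥ 15 → Operating Registration not required.
Sec. 7-6. provides personal fitness instruction; is a franchise of a national chain (not: is a worker-owned cooperative) → Trade Certificate not required.
Sec. 7-7. revenue $1,725,000 ≥ $1,500,000; is a franchise of a national chain → Standard Registration required.
Sec. 7-8. manufactures goods on the premises → Standard Certificate required.
Sec. 7-9. revenue $1,725,000 ≤ $1,825,000 → General Business License not required.
Sec. 7-10. revenue $1,725,000 > $1,250,000; years in business 17 ≥ 5 → Small Business Registration not required.
Sec. 7-11. years in business 17 < 27 → Commercial Permit not required.
Sec. 7-12. is a franchise of a national chain; provides personal fitness instruction; manufactures goods on the premises → Compliance Registration required.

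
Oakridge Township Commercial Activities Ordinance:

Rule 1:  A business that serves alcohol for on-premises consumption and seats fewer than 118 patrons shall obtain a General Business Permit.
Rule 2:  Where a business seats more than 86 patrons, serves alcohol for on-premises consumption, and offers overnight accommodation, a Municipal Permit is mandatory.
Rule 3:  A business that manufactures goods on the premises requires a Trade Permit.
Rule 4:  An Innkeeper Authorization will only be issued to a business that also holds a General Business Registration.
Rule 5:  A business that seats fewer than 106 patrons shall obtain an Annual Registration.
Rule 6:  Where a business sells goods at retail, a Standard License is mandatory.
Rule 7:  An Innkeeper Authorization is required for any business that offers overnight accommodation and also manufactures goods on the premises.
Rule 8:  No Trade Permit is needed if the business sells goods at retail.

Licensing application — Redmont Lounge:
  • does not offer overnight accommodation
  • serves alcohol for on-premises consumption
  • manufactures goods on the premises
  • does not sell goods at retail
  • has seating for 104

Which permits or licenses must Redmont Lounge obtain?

Annual Registration, General Business Permit, Trade Permit

Rule 1: serves alcohol for on-premises consumption; seating 104 < 118 → General Business Permit required.
Rule 2: seating 104 > 86; serves alcohol for on-premises consumption; does not offer overnight accommodation → Municipal Permit not required.
Rule 3: manufactures goods on the premises → Trade Permit required.
Rule 4: Innkeeper Authorization is not required → no effect.
Rule 5: seating 104 < 106 → Annual Registration required.
Rule 6: does not sell goods at retail → Standard License not required.
Rule 7: does not offer overnight accommodation; manufactures goods on the premises → Innkeeper Authorization not required.
Rule 8: does not sell goods at retail → Trade Permit exemption does not apply.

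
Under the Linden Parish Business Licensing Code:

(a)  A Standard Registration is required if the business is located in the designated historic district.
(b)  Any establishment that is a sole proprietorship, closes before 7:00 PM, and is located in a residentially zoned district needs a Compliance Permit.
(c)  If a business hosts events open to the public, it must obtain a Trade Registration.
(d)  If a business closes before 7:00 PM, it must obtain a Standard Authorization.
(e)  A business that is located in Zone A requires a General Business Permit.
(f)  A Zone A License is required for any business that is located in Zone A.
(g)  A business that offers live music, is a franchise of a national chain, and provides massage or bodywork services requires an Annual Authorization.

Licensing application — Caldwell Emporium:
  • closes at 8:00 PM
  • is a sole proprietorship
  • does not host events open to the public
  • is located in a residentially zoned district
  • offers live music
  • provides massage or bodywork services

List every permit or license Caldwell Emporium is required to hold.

None

(a) is located in a residentially zoned district (not: is located in the designated historic district) → Standard Registration not required.
(b) is a sole proprietorship; closes 8:00 PM, after 7:00 PM; is located in a residentially zoned district → Compliance Permit not required.
(c) does not host events open to the public → Trade Registration not required.
(d) closes 8:00 PM, after 7:00 PM → Standard Authorization not required.
(e) is located in a residentially zoned district (not: is located in Zone A) → General Business Permit not required.
(f) is located in a residentially zoned district (not: is located in Zone A) → Zone A License not required.
(g) offers live music; is a sole proprietorship (not: is a franchise of a national chain); provides massage or bodywork services → Annual Authorization not required.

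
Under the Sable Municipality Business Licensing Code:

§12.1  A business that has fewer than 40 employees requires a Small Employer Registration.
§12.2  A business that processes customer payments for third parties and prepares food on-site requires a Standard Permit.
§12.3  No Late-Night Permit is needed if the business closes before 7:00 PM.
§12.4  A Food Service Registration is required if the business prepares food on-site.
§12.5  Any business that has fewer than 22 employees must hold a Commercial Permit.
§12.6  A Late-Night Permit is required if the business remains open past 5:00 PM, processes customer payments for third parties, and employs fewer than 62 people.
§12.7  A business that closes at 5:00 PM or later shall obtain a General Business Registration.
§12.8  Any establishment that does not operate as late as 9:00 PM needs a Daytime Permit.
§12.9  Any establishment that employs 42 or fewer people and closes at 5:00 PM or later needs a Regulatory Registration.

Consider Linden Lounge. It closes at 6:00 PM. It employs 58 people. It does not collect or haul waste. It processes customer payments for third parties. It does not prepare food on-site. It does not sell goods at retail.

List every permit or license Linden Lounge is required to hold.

Daytime Permit, General Business Registration

§12.1 employees 58 ≥ 40 → Small Employer Registration not required.
§12.2 processes customer payments for third parties; does not prepare food on-site → Standard Permit not required.
§12.3 closes 6:00 PM, at/before 7:00 PM → exempt from Late-Night Permit.
§12.4 does not prepare food on-site → Food Service Registration not required.
§12.5 employees 58 ≥ 22 → Commercial Permit not required.
§12.6 closes 6:00 PM, after 5:00 PM; processes customer payments for third parties; employees 58 < 62 → Late-Night Permit required.
§12.7 closes 6:00 PM, after 5:00 PM → General Business Registration required.
§12.8 closes 6:00 PM, at/before 9:00 PM → Daytime Permit required.
§12.9 employees 58 > 42; closes 6:00 PM, after 5:00 PM → Regulatory Registration not required.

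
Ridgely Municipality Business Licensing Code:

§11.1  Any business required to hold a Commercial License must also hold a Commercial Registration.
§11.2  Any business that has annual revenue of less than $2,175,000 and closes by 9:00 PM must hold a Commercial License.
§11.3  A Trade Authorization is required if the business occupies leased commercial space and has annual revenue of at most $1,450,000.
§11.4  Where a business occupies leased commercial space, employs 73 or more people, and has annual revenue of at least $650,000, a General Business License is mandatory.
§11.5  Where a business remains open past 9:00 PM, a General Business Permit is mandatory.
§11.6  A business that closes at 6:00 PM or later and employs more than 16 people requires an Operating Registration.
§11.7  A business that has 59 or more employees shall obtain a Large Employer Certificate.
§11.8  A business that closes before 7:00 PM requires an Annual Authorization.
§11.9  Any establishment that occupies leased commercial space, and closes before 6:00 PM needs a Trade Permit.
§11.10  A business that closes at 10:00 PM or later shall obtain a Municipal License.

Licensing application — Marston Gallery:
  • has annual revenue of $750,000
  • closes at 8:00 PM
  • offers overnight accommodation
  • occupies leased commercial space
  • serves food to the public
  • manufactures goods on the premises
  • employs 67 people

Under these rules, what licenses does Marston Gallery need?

Commercial License, Commercial Registration, Large Employer Certificate, Operating Registration, Trade Authorization

§11.1 Commercial License is required → Commercial Registration also required.
§11.2 revenue $750,000 < $2,175,000; closes 8:00 PM, at/before 9:00 PM → Commercial License required.
§11.3 occupies leased commercial space; revenue $750,000 ≤ $1,450,000 → Trade Authorization required.
§11.4 occupies leased commercial space; employees 67 < 73; revenue $750,000 ≥ $650,000 → General Business License not required.
§11.5 closes 8:00 PM, at/before 9:00 PM → General Business Permit not required.
§11.6 closes 8:00 PM, after 6:00 PM; employees 67 > 16 → Operating Registration required.
§11.7 employees 67 ≥ 59 → Large Employer Certificate required.
§11.8 closes 8:00 PM, after 7:00 PM → Annual Authorization not required.
§11.9 occupies leased commercial space; closes 8:00 PM, after 6:00 PM → Trade Permit not required.
§11.10 closes 8:00 PM, at/before 10:00 PM → Municipal License not required.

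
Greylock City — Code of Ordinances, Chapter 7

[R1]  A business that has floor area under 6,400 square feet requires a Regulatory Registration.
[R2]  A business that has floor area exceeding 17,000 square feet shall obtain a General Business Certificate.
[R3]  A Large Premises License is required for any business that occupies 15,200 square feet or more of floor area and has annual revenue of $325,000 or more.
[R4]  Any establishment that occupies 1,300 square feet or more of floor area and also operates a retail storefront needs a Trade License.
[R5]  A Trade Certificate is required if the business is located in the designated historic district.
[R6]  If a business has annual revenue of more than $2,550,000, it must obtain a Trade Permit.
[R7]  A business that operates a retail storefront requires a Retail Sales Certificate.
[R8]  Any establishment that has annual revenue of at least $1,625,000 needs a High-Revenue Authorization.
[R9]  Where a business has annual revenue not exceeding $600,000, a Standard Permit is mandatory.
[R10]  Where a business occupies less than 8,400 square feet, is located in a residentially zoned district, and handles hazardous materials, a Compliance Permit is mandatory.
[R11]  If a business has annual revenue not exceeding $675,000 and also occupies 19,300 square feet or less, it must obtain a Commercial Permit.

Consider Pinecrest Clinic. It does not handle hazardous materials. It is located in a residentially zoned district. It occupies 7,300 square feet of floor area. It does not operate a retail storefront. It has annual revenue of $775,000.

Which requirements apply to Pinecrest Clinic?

None

[R1] floor area 7,300 square feet ≥ 6,400 square feet → Regulatory Registration not required.
[R2] floor area 7,300 square feet ≤ 17,000 square feet → General Business Certificate not required.
[R3] floor area 7,300 square feet < 15,200 square feet; revenue $775,000 ≥ $325,000 → Large Premises License not required.
[R4] floor area 7,300 square feet ≥ 1,300 square feet; does not operate a retail storefront → Trade License not required.
[R5] is located in a residentially zoned district (not: is located in the designated historic district) → Trade Certificate not required.
[R6] revenue $775,000 ≤ $2,550,000 → Trade Permit not required.
[R7] does not operate a retail storefront → Retail Sales Certificate not required.
[R8] revenue $775,000 < $1,625,000 → High-Revenue Authorization not required.
[R9] revenue $775,000 > $600,000 → Standard Permit not required.
[R10] floor area 7,300 square feet < 8,400 square feet; is located in a residentially zoned district; does not handle hazardous materials → Compliance Permit not required.
[R11] revenue $775,000 > $675,000; floor area 7,300 square feet ≤ 19,300 square feet → Commercial Permit not required.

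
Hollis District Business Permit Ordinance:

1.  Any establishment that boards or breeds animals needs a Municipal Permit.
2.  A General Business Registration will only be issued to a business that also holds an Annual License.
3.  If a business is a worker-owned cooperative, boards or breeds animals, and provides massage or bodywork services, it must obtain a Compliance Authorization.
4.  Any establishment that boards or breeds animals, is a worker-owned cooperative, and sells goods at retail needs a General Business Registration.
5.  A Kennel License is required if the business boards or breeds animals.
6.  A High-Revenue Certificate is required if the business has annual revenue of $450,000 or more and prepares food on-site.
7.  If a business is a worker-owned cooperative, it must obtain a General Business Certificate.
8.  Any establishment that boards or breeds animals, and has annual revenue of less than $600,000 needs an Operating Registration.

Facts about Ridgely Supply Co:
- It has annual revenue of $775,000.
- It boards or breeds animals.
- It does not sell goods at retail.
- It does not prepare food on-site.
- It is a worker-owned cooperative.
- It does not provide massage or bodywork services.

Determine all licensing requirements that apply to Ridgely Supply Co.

General Business Certificate, Kennel License, Municipal Permit

1. boards or breeds animals → Municipal Permit required.
2. General Business Registration is not required → no effect.
3. is a worker-owned cooperative; boards or breeds animals; does not provide massage or bodywork services → Compliance Authorization not required.
4. boards or breeds animals; is a worker-owned cooperative; does not sell goods at retail → General Business Registration not required.
5. boards or breeds animals → Kennel License required.
6. revenue $775,000 ≥ $450,000; does not prepare food on-site → High-Revenue Certificate not required.
7. is a worker-owned cooperative → General Business Certificate required.
8. boards or breeds animals; revenue $775,000 ≥ $600,000 → Operating Registration not required.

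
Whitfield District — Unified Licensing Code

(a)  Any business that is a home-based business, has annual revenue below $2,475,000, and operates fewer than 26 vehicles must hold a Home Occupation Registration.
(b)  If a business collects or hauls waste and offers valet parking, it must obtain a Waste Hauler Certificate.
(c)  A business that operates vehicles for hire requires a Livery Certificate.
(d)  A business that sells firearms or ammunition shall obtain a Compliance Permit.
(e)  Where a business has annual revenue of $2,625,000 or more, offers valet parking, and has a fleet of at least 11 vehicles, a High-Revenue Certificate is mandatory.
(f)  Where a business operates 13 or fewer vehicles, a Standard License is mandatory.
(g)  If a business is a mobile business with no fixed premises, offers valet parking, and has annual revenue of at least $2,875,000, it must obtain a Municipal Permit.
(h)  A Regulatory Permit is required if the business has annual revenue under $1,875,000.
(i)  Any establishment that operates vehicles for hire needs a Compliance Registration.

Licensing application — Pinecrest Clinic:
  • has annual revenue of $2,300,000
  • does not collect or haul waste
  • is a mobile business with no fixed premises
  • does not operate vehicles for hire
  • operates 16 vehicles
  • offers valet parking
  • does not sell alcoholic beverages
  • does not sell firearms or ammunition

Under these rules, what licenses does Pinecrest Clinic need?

None

(a) is a mobile business with no fixed premises (not: is a home-based business); revenue $2,300,000 < $2,475,000; vehicles 16 < 26 → Home Occupation Registration not required.
(b) does not collect or haul waste; offers valet parking → Waste Hauler Certificate not required.
(c) does not operate vehicles for hire → Livery Certificate not required.
(d) does not sell firearms or ammunition → Compliance Permit not required.
(e) revenue $2,300,000 < $2,625,000; offers valet parking; vehicles 16 ≥ 11 → High-Revenue Certificate not required.
(f) vehicles 16 > 13 → Standard License not required.
(g) is a mobile business with no fixed premises; offers valet parking; revenue $2,300,000 < $2,875,000 → Municipal Permit not required.
(h) revenue $2,300,000 ≥ $1,875,000 → Regulatory Permit not required.
(i) does not operate vehicles for hire → Compliance Registration not required.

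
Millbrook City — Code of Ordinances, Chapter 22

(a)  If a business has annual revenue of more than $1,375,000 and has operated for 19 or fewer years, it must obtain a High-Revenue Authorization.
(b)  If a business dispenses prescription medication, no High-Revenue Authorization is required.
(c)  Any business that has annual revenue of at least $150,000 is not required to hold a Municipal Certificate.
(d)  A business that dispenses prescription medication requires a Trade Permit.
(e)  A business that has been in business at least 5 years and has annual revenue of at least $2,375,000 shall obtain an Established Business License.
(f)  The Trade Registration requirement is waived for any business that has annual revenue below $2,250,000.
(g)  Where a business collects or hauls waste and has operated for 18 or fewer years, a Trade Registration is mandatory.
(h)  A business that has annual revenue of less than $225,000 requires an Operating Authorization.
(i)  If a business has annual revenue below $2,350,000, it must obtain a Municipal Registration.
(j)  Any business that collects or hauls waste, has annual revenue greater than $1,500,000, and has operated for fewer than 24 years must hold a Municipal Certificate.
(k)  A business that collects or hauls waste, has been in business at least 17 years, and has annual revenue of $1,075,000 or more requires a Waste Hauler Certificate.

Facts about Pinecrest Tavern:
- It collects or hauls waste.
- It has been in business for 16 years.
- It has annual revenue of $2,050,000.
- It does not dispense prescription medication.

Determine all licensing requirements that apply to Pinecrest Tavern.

(a) revenue $2,050,000 > $1,375,000; years in business 16 ≤ 19 → High-Revenue Authorization required.
(b) does not dispense prescription medication → High-Revenue Authorization exemption does not apply.
(c) revenue $2,050,000 ≥ $150,000 → exempt from Municipal Certificate.
(d) does not dispense prescription medication → Trade Permit not required.
(e) years in business 16 ≥ 5; revenue $2,050,000 < $2,375,000 → Established Business License not required.
(f) revenue $2,050,000 < $2,250,000 → exempt from Trade Registration.
(g) collects or hauls waste; years in business 16 ≤ 18 → Trade Registration required.
(h) revenue $2,050,000 ≥ $225,000 → Operating Authorization not required.
(i) revenue $2,050,000 < $2,350,000 → Municipal Registration required.
(j) collects or hauls waste; revenue $2,050,000 > $1,500,000; years in business 16 < 24 → Municipal Certificate required.
(k) collects or hauls waste; years in business 16 < 17; revenue $2,050,000 ≥ $1,075,000 → Waste Hauler Certificate not required.

High-Revenue Authorization, Municipal Registration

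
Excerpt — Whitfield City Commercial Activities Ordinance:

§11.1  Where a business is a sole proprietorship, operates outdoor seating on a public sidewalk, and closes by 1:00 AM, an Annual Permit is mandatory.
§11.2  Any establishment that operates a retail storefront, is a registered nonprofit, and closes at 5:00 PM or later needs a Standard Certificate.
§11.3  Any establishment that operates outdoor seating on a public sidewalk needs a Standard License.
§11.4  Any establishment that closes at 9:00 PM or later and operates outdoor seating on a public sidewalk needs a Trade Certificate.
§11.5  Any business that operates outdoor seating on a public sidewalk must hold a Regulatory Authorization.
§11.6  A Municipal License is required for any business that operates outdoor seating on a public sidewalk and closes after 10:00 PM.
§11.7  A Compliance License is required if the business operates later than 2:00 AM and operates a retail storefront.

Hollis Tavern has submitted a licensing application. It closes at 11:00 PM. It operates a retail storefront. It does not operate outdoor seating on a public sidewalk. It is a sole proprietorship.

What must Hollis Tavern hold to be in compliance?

§11.1 is a sole proprietorship; does not operate outdoor seating on a public sidewalk; closes 11:00 PM, at/before 1:00 AM → Annual Permit not required.
§11.2 operates a retail storefront; is a sole proprietorship (not: is a registered nonprofit); closes 11:00 PM, after 5:00 PM → Standard Certificate not required.
§11.3 does not operate outdoor seating on a public sidewalk → Standard License not required.
§11.4 closes 11:00 PM, after 9:00 PM; does not operate outdoor seating on a public sidewalk → Trade Certificate not required.
§11.5 does not operate outdoor seating on a public sidewalk → Regulatory Authorization not required.
§11.6 does not operate outdoor seating on a public sidewalk; closes 11:00 PM, after 10:00 PM → Municipal License not required.
§11.7 closes 11:00 PM, at/before 2:00 AM; operates a retail storefront → Compliance License not required.

None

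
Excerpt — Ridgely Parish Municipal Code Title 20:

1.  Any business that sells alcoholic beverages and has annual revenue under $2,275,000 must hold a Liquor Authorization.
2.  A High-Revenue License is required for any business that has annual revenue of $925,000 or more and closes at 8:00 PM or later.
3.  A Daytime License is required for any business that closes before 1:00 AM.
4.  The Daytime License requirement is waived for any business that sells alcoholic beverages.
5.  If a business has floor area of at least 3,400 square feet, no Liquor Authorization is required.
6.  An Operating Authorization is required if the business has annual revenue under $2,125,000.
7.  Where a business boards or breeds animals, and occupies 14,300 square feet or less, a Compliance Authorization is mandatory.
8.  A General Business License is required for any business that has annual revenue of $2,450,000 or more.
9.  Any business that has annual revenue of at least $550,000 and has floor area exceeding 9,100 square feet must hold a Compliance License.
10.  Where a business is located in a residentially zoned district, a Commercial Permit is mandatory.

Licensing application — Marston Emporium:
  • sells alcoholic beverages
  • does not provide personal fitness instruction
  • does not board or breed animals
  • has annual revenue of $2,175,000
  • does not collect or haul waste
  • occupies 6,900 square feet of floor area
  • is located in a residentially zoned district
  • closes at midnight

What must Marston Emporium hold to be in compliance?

1. sells alcoholic beverages; revenue $2,175,000 < $2,275,000 → Liquor Authorization required.
2. revenue $2,175,000 ≥ $925,000; closes midnight, after 8:00 PM → High-Revenue License required.
3. closes midnight, at/before 1:00 AM → Daytime License required.
4. sells alcoholic beverages → exempt from Daytime License.
5. floor area 6,900 square feet ≥ 3,400 square feet → exempt from Liquor Authorization.
6. revenue $2,175,000 ≥ $2,125,000 → Operating Authorization not required.
7. does not board or breed animals; floor area 6,900 square feet ≤ 14,300 square feet → Compliance Authorization not required.
8. revenue $2,175,000 < $2,450,000 → General Business License not required.
9. revenue $2,175,000 ≥ $550,000; floor area 6,900 square feet ≤ 9,100 square feet → Compliance License not required.
10. is located in a residentially zoned district → Commercial Permit required.

Commercial Permit, High-Revenue License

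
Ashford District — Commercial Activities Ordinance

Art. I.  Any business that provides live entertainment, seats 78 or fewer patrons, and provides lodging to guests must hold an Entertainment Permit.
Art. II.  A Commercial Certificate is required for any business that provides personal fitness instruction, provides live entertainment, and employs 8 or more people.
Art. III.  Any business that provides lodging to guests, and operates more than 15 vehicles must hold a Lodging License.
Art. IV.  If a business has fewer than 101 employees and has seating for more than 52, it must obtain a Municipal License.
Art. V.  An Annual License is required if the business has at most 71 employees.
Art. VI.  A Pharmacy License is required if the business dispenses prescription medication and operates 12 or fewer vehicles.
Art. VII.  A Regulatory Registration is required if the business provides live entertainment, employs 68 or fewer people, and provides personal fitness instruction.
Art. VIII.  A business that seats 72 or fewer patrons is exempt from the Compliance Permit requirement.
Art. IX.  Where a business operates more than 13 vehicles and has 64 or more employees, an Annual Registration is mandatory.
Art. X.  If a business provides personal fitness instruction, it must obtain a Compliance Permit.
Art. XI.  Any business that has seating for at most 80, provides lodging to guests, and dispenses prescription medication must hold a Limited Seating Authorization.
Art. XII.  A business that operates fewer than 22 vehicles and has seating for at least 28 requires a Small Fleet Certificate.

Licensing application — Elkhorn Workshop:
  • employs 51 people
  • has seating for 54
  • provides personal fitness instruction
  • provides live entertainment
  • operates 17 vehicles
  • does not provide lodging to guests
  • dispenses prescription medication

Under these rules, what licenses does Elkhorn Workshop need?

Art. I. provides live entertainment; seating 54 ≤ 78; does not provide lodging to guests → Entertainment Permit not required.
Art. II. provides personal fitness instruction; provides live entertainment; employees 51 ≥ 8 → Commercial Certificate required.
Art. III. does not provide lodging to guests; vehicles 17 > 15 → Lodging License not required.
Art. IV. employees 51 < 101; seating 54 > 52 → Municipal License required.
Art. V. employees 51 ≤ 71 → Annual License required.
Art. VI. dispenses prescription medication; vehicles 17 > 12 → Pharmacy License not required.
Art. VII. provides live entertainment; employees 51 ≤ 68; provides personal fitness instruction → Regulatory Registration required.
Art. VIII. seating 54 ≤ 72 → exempt from Compliance Permit.
Art. IX. vehicles 17 > 13; employees 51 < 64 → Annual Registration not required.
Art. X. provides personal fitness instruction → Compliance Permit required.
Art. XI. seating 54 ≤ 80; does not provide lodging to guests; dispenses prescription medication → Limited Seating Authorization not required.
Art. XII. vehicles 17 < 22; seating 54 ≥ 28 → Small Fleet Certificate required.

Annual License, Commercial Certificate, Municipal License, Regulatory Registration, Small Fleet Certificate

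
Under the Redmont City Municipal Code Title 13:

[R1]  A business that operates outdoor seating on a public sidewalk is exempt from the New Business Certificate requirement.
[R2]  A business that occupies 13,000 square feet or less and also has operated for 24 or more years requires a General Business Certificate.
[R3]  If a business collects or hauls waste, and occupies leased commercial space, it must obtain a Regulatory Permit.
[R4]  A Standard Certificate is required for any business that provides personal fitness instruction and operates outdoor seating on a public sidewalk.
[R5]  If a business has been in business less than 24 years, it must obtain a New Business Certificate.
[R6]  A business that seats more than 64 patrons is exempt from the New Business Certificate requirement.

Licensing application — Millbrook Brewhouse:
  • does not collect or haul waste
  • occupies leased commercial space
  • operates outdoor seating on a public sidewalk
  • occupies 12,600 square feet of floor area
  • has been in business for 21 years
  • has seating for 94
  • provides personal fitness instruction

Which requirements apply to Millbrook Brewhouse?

Standard Certificate

[R1] operates outdoor seating on a public sidewalk → exempt from New Business Certificate.
[R2] floor area 12,600 square feet ≤ 13,000 square feet; years in business 21 < 24 → General Business Certificate not required.
[R3] does not collect or haul waste; occupies leased commercial space → Regulatory Permit not required.
[R4] provides personal fitness instruction; operates outdoor seating on a public sidewalk → Standard Certificate required.
[R5] years in business 21 < 24 → New Business Certificate required.
[R6] seating 94 > 64 → exempt from New Business Certificate.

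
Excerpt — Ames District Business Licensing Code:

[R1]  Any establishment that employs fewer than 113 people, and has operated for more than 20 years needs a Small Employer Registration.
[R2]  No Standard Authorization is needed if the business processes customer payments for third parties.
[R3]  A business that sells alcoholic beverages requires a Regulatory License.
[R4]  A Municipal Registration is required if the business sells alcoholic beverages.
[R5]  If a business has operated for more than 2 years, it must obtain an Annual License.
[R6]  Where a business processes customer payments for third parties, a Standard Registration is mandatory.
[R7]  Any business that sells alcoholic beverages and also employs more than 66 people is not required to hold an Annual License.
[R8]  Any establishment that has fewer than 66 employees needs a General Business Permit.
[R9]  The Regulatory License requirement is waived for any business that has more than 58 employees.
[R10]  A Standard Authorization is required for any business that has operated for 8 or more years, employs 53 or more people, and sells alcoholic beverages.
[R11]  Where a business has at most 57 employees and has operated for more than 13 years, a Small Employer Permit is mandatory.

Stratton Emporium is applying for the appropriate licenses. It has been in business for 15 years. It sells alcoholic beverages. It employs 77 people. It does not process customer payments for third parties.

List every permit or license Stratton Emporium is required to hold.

[R1] employees 77 < 113; years in business 15 ≤ 20 → Small Employer Registration not required.
[R2] does not process customer payments for third parties → Standard Authorization exemption does not apply.
[R3] sells alcoholic beverages → Regulatory License required.
[R4] sells alcoholic beverages → Municipal Registration required.
[R5] years in business 15 > 2 → Annual License required.
[R6] does not process customer payments for third parties → Standard Registration not required.
[R7] sells alcoholic beverages; employees 77 > 66 → exempt from Annual License.
[R8] employees 77 ≥ 66 → General Business Permit not required.
[R9] employees 77 > 58 → exempt from Regulatory License.
[R10] years in business 15 ≥ 8; employees 77 ≥ 53; sells alcoholic beverages → Standard Authorization required.
[R11] employees 77 > 57; years in business 15 > 13 → Small Employer Permit not required.

Municipal Registration, Standard Authorization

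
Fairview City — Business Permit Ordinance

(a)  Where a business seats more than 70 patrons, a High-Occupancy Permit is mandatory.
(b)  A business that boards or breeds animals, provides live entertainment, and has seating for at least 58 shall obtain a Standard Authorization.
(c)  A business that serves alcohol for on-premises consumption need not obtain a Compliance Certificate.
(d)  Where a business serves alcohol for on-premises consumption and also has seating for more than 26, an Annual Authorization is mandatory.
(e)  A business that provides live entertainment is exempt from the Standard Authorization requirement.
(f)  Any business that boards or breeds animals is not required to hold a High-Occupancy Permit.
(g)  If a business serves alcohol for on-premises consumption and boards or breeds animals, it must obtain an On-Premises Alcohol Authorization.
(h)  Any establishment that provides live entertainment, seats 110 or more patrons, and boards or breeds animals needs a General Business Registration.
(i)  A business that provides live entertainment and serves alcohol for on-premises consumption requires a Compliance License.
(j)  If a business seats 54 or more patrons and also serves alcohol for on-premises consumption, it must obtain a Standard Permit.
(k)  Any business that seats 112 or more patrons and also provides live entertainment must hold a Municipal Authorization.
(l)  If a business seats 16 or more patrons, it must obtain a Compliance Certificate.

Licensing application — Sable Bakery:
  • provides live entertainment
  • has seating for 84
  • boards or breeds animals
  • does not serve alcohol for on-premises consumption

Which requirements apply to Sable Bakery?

Compliance Certificate

(a) seating 84 > 70 → High-Occupancy Permit required.
(b) boards or breeds animals; provides live entertainment; seating 84 ≥ 58 → Standard Authorization required.
(c) does not serve alcohol for on-premises consumption → Compliance Certificate exemption does not apply.
(d) does not serve alcohol for on-premises consumption; seating 84 > 26 → Annual Authorization not required.
(e) provides live entertainment → exempt from Standard Authorization.
(f) boards or breeds animals → exempt from High-Occupancy Permit.
(g) does not serve alcohol for on-premises consumption; boards or breeds animals → On-Premises Alcohol Authorization not required.
(h) provides live entertainment; seating 84 < 110; boards or breeds animals → General Business Registration not required.
(i) provides live entertainment; does not serve alcohol for on-premises consumption → Compliance License not required.
(j) seating 84 ≥ 54; does not serve alcohol for on-premises consumption → Standard Permit not required.
(k) seating 84 < 112; provides live entertainment → Municipal Authorization not required.
(l) seating 84 ≥ 16 → Compliance Certificate required.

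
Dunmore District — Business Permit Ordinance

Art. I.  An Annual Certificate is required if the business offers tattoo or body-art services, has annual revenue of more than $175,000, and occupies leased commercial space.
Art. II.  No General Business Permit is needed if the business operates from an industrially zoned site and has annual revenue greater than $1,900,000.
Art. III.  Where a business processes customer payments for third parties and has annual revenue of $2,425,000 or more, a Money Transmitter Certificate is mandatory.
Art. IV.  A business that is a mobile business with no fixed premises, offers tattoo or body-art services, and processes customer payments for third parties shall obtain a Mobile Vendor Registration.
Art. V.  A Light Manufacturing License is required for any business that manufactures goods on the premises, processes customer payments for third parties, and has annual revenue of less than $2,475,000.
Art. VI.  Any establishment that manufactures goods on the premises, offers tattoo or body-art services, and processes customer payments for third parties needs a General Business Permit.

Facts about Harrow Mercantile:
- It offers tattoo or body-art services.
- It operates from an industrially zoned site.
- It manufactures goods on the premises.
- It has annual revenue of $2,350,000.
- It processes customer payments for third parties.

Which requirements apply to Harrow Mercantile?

Light Manufacturing License

Art. I. offers tattoo or body-art services; revenue $2,350,000 > $175,000; operates from an industrially zoned site (not: occupies leased commercial space) → Annual Certificate not required.
Art. II. operates from an industrially zoned site; revenue $2,350,000 > $1,900,000 → exempt from General Business Permit.
Art. III. processes customer payments for third parties; revenue $2,350,000 < $2,425,000 → Money Transmitter Certificate not required.
Art. IV. operates from an industrially zoned site (not: is a mobile business with no fixed premises); offers tattoo or body-art services; processes customer payments for third parties → Mobile Vendor Registration not required.
Art. V. manufactures goods on the premises; processes customer payments for third parties; revenue $2,350,000 < $2,475,000 → Light Manufacturing License required.
Art. VI. manufactures goods on the premises; offers tattoo or body-art services; processes customer payments for third parties → General Business Permit required.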